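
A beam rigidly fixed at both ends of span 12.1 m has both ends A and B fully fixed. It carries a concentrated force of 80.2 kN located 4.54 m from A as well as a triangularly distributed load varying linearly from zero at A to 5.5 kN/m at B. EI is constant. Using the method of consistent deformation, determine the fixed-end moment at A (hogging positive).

Release both end moments; the primary structure is a simply-supported span AB with redundants M_A and M_B.
On the primary (simply-supported) span, the end slopes from the loading are:
  at A: point load 80.2 at a = 4.54: Pab(L + b)/(6LEI) = 745.4/EI
  at B: point load 80.2 at a = 4.54: Pab(L + a)/(6LEI) = 630.9/EI
  at A: triangular load, peak 5.5: 7w₀L³/(360EI) = 189.5/EI
  at B: triangular load, peak 5.5: w₀L³/(45EI) = 216.5/EI
  θ_A0 = 934.9/EI,  θ_B0 = 847.4/EI
Flexibility coefficients: a unit moment at one end gives L/(3EI) there and L/(6EI) at the far end, so f₁₁ = f₂₂ = 4.033/EI and f₁₂ = f₂₁ = 2.017/EI.
Compatibility — zero rotation at each built-in end:
  4.033 M_A + 2.017 M_B = 934.9
  2.017 M_A + 4.033 M_B = 847.4
Solving the pair gives M_A = 169 kN·m and M_B = 125.6 kN·m (hogging).

M_A = 169 kN·m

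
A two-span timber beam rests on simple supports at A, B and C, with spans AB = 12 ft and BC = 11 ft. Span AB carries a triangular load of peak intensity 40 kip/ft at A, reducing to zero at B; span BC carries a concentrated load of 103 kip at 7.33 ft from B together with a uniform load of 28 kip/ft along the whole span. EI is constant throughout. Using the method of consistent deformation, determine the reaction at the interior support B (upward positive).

Take M_B as the redundant. Released structure: two simple spans AB and BC with a hinge at B.
End slopes at the hinge B, treating each span as simply supported:
  span AB: triangular load, peak 40: 7w₀L³/(360EI) = 1344/EI
  span BC: point load 103 at a = 7.33: Pab(L + b)/(6LEI) = 615.9/EI
  span BC: UDL 28: wL³/(24EI) = 1553/EI
  relative rotation θ_0 = (1344 + 2169)/EI = 3513/EI
A unit hogging moment at B produces rotation L₁/(3EI) + L₂/(3EI) = 7.667/EI.
Compatibility: M_B·(L₁+L₂)/(3EI) = θ_0, giving M_B = 458.2 kip·ft (hogging).
Span AB, ΣM about A with M_B applied at B: R_B^{AB}·12 = 960 + 458.2, so R_B^{AB} = 118.2 kip and R_A = 240 − 118.2 = 121.8 kip.
Span BC, ΣM about C: R_B^{BC}·11 = 2072 + 458.2, so R_B^{BC} = 230 kip and R_C = 411 − 230 = 181 kip.
R_B = 118.2 + 230 = 348.2 kip.

R_B = 348.2 kip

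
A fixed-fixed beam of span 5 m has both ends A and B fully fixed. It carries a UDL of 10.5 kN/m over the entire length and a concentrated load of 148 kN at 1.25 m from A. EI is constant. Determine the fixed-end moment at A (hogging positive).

M_A = 125.9 kN·m

Release both end moments; the primary structure is a simply-supported span AB with redundants M_A and M_B.
End rotations of the released simple span under the applied load (×1/EI):
  at A: UDL 10.5: wL³/(24EI) = 54.69/EI
  at B: UDL 10.5: wL³/(24EI) = 54.69/EI
  at A: point load 148 at a = 1.25: Pab(L + b)/(6LEI) = 202.3/EI
  at B: point load 148 at a = 1.25: Pab(L + a)/(6LEI) = 144.5/EI
  θ_A0 = 257/EI,  θ_B0 = 199.2/EI
Flexibility coefficients: a unit moment at one end gives L/(3EI) there and L/(6EI) at the far end, so f₁₁ = f₂₂ = 1.667/EI and f₁₂ = f₂₁ = 0.8333/EI.
Compatibility — zero rotation at each built-in end:
  1.667 M_A + 0.8333 M_B = 257
  0.8333 M_A + 1.667 M_B = 199.2
Solving the pair gives M_A = 125.9 kN·m and M_B = 56.56 kN·m (hogging).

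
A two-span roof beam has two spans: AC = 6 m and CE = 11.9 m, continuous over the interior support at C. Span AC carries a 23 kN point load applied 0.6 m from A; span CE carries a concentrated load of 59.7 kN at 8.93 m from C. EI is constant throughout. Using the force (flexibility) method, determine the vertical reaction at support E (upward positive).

Take M_C as the redundant. Released structure: two simple spans AC and CE with a hinge at C.
Rotations at C on the released spans (each span's end-slope, ×1/EI):
  span AC: point load 23 at a = 0.6: Pab(L + a)/(6LEI) = 13.66/EI
  span CE: point load 59.7 at a = 8.93: Pab(L + b)/(6LEI) = 329.8/EI
  relative rotation θ_0 = (13.66 + 329.8)/EI = 343.4/EI
A unit hogging moment at C produces rotation L₁/(3EI) + L₂/(3EI) = 5.967/EI.
Compatibility: M_C·(L₁+L₂)/(3EI) = θ_0, giving M_C = 57.56 kN·m (hogging).
Span CE, ΣM about E: R_C^{CE}·11.9 = 177.3 + 57.56, so R_C^{CE} = 19.74 kN and R_E = 59.7 − 19.74 = 39.96 kN.

R_E = 39.96 kN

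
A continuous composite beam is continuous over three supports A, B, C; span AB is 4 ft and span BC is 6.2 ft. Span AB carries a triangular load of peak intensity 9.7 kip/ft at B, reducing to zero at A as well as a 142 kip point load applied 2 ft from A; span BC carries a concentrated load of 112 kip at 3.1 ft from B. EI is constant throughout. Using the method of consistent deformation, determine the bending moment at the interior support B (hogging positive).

Take M_B as the redundant. Released structure: two simple spans AB and BC with a hinge at B.
End slopes at the hinge B, treating each span as simply supported:
  span AB: triangular load, peak 9.7: w₀L³/(45EI) = 13.8/EI
  span AB: point load 142 at a = 2: Pab(L + a)/(6LEI) = 142/EI
  span BC: point load 112 at a = 3.1: Pab(L + b)/(6LEI) = 269.1/EI
  relative rotation θ_0 = (155.8 + 269.1)/EI = 424.9/EI
A unit hogging moment at B produces rotation L₁/(3EI) + L₂/(3EI) = 3.4/EI.
Compatibility: M_B·(L₁+L₂)/(3EI) = θ_0, giving M_B = 125 kip·ft (hogging).

M_B = 125 kip·ft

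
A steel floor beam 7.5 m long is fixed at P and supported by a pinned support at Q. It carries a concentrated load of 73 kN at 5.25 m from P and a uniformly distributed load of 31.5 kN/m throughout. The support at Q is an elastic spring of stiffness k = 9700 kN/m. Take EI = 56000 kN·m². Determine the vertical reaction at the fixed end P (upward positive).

Release the roller at Q. Primary structure: cantilever fixed at P.
Primary-structure tip deflection at Q by superposition:
  point load 73 at a = 5.25: Pa²(3L − a)/(6EI) = 5785/EI
  UDL 31.5: wL⁴/(8EI) = 12458/EI
  δ_0 = 18243/EI
Flexibility coefficient — unit upward force at Q: δ_{QQ} = L³/(3EI) = 140.6/EI.
With EI = 56000 kN·m²: δ_0 = 0.32577 m and δ_{QQ} = 0.002511 m/kN.
Compatibility — the spring shortens by R_Q/k under the reaction it provides: δ_0 − R_Q·δ_{QQ} = R_Q/k. With 1/k = 0.000103 m/kN, R_Q = δ_0 / (δ_{QQ} + 1/k) = 0.32577 / (0.002511 + 0.000103) = 124.6 kN.
Vertical equilibrium: R_P = ΣP − R_Q = 309.2 − 124.6 = 184.6 kN.

R_P = 184.6 kN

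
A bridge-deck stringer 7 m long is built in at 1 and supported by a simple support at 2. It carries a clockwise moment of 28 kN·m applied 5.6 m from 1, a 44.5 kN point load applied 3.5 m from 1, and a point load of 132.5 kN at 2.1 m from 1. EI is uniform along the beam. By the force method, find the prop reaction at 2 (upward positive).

Remove the prop at 2; the released (primary) structure is a cantilever built in at 1.
Deflection at 2 on the released cantilever, summing each load's contribution:
  clockwise couple 28 at a = 5.6: M₀a(2L − a)/(2EI) = 658.6/EI
  point load 44.5 at a = 3.5: Pa²(3L − a)/(6EI) = 1590/EI
  point load 132.5 at a = 2.1: Pa²(3L − a)/(6EI) = 1841/EI
  δ_0 = 4089/EI
Flexibility coefficient — unit upward force at 2: δ_{22} = L³/(3EI) = 114.3/EI.
Compatibility at 2: δ_0 − R_2·δ_{22} = 0, so R_2 = 4089/114.3 = 35.77 kN.

R_2 = 35.77 kN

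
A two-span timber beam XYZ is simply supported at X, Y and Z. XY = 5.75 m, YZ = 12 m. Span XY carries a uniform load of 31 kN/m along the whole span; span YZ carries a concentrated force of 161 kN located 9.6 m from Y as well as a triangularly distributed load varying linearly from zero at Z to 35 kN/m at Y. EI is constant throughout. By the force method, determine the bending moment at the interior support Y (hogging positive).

M_Y = 394 kN·m

Insert a hinge at Y; M_Y is the redundant, and each span becomes simply supported.
Rotations at Y on the released spans (each span's end-slope, ×1/EI):
  span XY: UDL 31: wL³/(24EI) = 245.6/EI
  span YZ: point load 161 at a = 9.6: Pab(L + b)/(6LEI) = 741.9/EI
  span YZ: triangular load, peak 35: w₀L³/(45EI) = 1344/EI
  relative rotation θ_0 = (245.6 + 2086)/EI = 2331/EI
A unit hogging moment at Y produces rotation L₁/(3EI) + L₂/(3EI) = 5.917/EI.
Compatibility: M_Y·(L₁+L₂)/(3EI) = θ_0, giving M_Y = 394 kN·m (hogging).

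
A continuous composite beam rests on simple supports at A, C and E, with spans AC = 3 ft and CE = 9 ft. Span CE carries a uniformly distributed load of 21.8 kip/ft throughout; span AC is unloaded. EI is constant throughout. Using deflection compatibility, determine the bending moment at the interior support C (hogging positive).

Take M_C as the redundant. Released structure: two simple spans AC and CE with a hinge at C.
Rotations at C on the released spans (each span's end-slope, ×1/EI):
  span CE: UDL 21.8: wL³/(24EI) = 662.2/EI
  relative rotation θ_0 = (0 + 662.2)/EI = 662.2/EI
A unit hogging moment at C produces rotation L₁/(3EI) + L₂/(3EI) = 4/EI.
Compatibility: M_C·(L₁+L₂)/(3EI) = θ_0, giving M_C = 165.5 kip·ft (hogging).

M_C = 165.5 kip·ft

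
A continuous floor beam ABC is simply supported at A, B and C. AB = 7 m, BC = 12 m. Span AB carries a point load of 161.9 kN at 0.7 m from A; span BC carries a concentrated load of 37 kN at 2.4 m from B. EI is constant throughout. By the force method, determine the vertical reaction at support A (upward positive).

R_A = 137 kN

Insert a hinge at B; M_B is the redundant, and each span becomes simply supported.
Rotations at B on the released spans (each span's end-slope, ×1/EI):
  span AB: point load 161.9 at a = 0.7: Pab(L + a)/(6LEI) = 130.9/EI
  span BC: point load 37 at a = 2.4: Pab(L + b)/(6LEI) = 255.7/EI
  relative rotation θ_0 = (130.9 + 255.7)/EI = 386.6/EI
A unit hogging moment at B produces rotation L₁/(3EI) + L₂/(3EI) = 6.333/EI.
Slope continuity at B: θ_0 = M_B·6.333/EI, so M_B = 386.6/6.333 = 61.05 kN·m (hogging).
Span AB, ΣM about A with M_B applied at B: R_B^{AB}·7 = 113.3 + 61.05, so R_B^{AB} = 24.91 kN and R_A = 161.9 − 24.91 = 137 kN.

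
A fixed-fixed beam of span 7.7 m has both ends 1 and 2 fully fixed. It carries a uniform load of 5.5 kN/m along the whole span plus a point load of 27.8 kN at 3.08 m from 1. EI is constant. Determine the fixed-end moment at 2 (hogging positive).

M_2 = 47.72 kN·m

Take the two fixed-end moments M_1, M_2 as redundants; the released structure is the simple span 12.
On the primary (simply-supported) span, the end slopes from the loading are:
  at 1: UDL 5.5: wL³/(24EI) = 104.6/EI
  at 2: UDL 5.5: wL³/(24EI) = 104.6/EI
  at 1: point load 27.8 at a = 3.08: Pab(L + b)/(6LEI) = 105.5/EI
  at 2: point load 27.8 at a = 3.08: Pab(L + a)/(6LEI) = 92.3/EI
  θ_10 = 210.1/EI,  θ_20 = 196.9/EI
Flexibility coefficients: a unit moment at one end gives L/(3EI) there and L/(6EI) at the far end, so f₁₁ = f₂₂ = 2.567/EI and f₁₂ = f₂₁ = 1.283/EI.
Compatibility — zero rotation at each built-in end:
  2.567 M_1 + 1.283 M_2 = 210.1
  1.283 M_1 + 2.567 M_2 = 196.9
Solving the pair gives M_1 = 58 kN·m and M_2 = 47.72 kN·m (hogging).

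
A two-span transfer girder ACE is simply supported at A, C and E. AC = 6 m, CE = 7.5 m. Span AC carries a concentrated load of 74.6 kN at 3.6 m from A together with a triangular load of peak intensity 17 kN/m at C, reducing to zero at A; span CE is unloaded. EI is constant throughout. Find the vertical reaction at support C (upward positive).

Insert a hinge at C; M_C is the redundant, and each span becomes simply supported.
Discontinuity in slope at C on the released structure — sum the simple-span end rotations:
  span AC: point load 74.6 at a = 3.6: Pab(L + a)/(6LEI) = 171.9/EI
  span AC: triangular load, peak 17: w₀L³/(45EI) = 81.6/EI
  relative rotation θ_0 = (253.5 + 0)/EI = 253.5/EI
A unit hogging moment at C produces rotation L₁/(3EI) + L₂/(3EI) = 4.5/EI.
Slope continuity at C: θ_0 = M_C·4.5/EI, so M_C = 253.5/4.5 = 56.33 kN·m (hogging).
Span AC, ΣM about A with M_C applied at C: R_C^{AC}·6 = 472.6 + 56.33, so R_C^{AC} = 88.15 kN and R_A = 125.6 − 88.15 = 37.45 kN.
Span CE, ΣM about E: R_C^{CE}·7.5 = 0 + 56.33, so R_C^{CE} = 7.51 kN and R_E = 0 − 7.51 = -7.51 kN.
R_C = 88.15 + 7.51 = 95.66 kN.

R_C = 95.66 kN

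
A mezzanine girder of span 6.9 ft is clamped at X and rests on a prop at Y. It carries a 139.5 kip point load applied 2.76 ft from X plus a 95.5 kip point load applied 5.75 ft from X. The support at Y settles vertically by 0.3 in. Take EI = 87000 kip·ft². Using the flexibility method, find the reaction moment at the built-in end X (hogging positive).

M_X = 375.2 kip·ft

Release the roller at Y. Primary structure: cantilever fixed at X.
Downward deflection at the released point Y due to the loads:
  point load 139.5 at a = 2.76: Pa²(3L − a)/(6EI) = 3177/EI
  point load 95.5 at a = 5.75: Pa²(3L − a)/(6EI) = 7867/EI
  δ_0 = 11045/EI
Flexibility coefficient — unit upward force at Y: δ_{YY} = L³/(3EI) = 109.5/EI.
With EI = 87000 kip·ft²: δ_0 = 0.12695 ft and δ_{YY} = 0.001259 ft/kip.
Compatibility — the beam at Y must follow the support down by 0.025 ft: δ_0 − R_Y·δ_{YY} = 0.025, so R_Y = (0.12695 − 0.025)/0.001259 = 81 kip.
Moment equilibrium about X: M_X = Σ(load moments about X) − R_Y·L = 934.1 − 81×6.9 = 375.2 kip·ft.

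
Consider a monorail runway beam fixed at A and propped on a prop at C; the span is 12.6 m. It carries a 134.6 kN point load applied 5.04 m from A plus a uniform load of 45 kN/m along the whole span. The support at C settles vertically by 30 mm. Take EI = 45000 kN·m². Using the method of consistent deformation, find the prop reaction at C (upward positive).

R_C = 238.6 kN

Take the reaction at C as the redundant and release it; the primary structure is a cantilever fixed at A.
Primary-structure tip deflection at C by superposition:
  point load 134.6 at a = 5.04: Pa²(3L − a)/(6EI) = 18668/EI
  UDL 45: wL⁴/(8EI) = 141777/EI
  δ_0 = 160445/EI
Flexibility coefficient — unit upward force at C: δ_{CC} = L³/(3EI) = 666.8/EI.
With EI = 45000 kN·m²: δ_0 = 3.5654 m and δ_{CC} = 0.014818 m/kN.
Compatibility — the beam at C must follow the support down by 0.03 m: δ_0 − R_C·δ_{CC} = 0.03, so R_C = (3.5654 − 0.03)/0.014818 = 238.6 kN.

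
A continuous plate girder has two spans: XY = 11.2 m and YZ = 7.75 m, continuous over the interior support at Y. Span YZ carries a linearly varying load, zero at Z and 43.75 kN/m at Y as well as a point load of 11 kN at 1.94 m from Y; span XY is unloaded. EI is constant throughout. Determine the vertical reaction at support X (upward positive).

Release continuity at Y by inserting a hinge; the redundant is the internal moment M_Y. The primary structure is two simply-supported spans XY and YZ.
End slopes at the hinge Y, treating each span as simply supported:
  span YZ: triangular load, peak 43.75: w₀L³/(45EI) = 452.6/EI
  span YZ: point load 11 at a = 1.94: Pab(L + b)/(6LEI) = 36.16/EI
  relative rotation θ_0 = (0 + 488.7)/EI = 488.7/EI
A unit hogging moment at Y produces rotation L₁/(3EI) + L₂/(3EI) = 6.317/EI.
Slope continuity at Y: θ_0 = M_Y·6.317/EI, so M_Y = 488.7/6.317 = 77.37 kN·m (hogging).
Span XY, ΣM about X with M_Y applied at Y: R_Y^{XY}·11.2 = 0 + 77.37, so R_Y^{XY} = 6.908 kN and R_X = 0 − 6.908 = -6.908 kN.

R_X = -6.908 kN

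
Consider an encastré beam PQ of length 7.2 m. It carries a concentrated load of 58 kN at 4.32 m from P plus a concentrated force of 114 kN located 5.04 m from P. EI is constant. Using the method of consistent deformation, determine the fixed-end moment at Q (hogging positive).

M_Q = 180.8 kN·m

Release both end moments; the primary structure is a simply-supported span PQ with redundants M_P and M_Q.
End rotations of the released simple span under the applied load (×1/EI):
  at P: point load 58 at a = 4.32: Pab(L + b)/(6LEI) = 168.4/EI
  at Q: point load 58 at a = 4.32: Pab(L + a)/(6LEI) = 192.4/EI
  at P: point load 114 at a = 5.04: Pab(L + b)/(6LEI) = 268.9/EI
  at Q: point load 114 at a = 5.04: Pab(L + a)/(6LEI) = 351.6/EI
  θ_P0 = 437.3/EI,  θ_Q0 = 544.1/EI
Flexibility coefficients: a unit moment at one end gives L/(3EI) there and L/(6EI) at the far end, so f₁₁ = f₂₂ = 2.4/EI and f₁₂ = f₂₁ = 1.2/EI.
Compatibility — zero rotation at each built-in end:
  2.4 M_P + 1.2 M_Q = 437.3
  1.2 M_P + 2.4 M_Q = 544.1
Solving the pair gives M_P = 91.8 kN·m and M_Q = 180.8 kN·m (hogging).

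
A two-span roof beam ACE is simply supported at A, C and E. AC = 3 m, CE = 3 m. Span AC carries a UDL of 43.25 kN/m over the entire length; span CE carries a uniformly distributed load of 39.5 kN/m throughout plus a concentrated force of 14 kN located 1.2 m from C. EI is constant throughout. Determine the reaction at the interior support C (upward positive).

R_C = 166.2 kN

Take M_C as the redundant. Released structure: two simple spans AC and CE with a hinge at C.
Rotations at C on the released spans (each span's end-slope, ×1/EI):
  span AC: UDL 43.25: wL³/(24EI) = 48.66/EI
  span CE: UDL 39.5: wL³/(24EI) = 44.44/EI
  span CE: point load 14 at a = 1.2: Pab(L + b)/(6LEI) = 8.064/EI
  relative rotation θ_0 = (48.66 + 52.5)/EI = 101.2/EI
A unit hogging moment at C produces rotation L₁/(3EI) + L₂/(3EI) = 2/EI.
Compatibility: M_C·(L₁+L₂)/(3EI) = θ_0, giving M_C = 50.58 kN·m (hogging).
Span AC, ΣM about A with M_C applied at C: R_C^{AC}·3 = 194.6 + 50.58, so R_C^{AC} = 81.73 kN and R_A = 129.8 − 81.73 = 48.02 kN.
Span CE, ΣM about E: R_C^{CE}·3 = 202.9 + 50.58, so R_C^{CE} = 84.51 kN and R_E = 132.5 − 84.51 = 47.99 kN.
R_C = 81.73 + 84.51 = 166.2 kN.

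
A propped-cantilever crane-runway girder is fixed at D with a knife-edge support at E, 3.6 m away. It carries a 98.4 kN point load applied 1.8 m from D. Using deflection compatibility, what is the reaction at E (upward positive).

R_E = 30.75 kN

Take the reaction at E as the redundant and release it; the primary structure is a cantilever fixed at D.
Downward deflection at the released point E due to the loads:
  point load 98.4 at a = 1.8: Pa²(3L − a)/(6EI) = 478.2/EI
Tip deflection under a unit load at E: L³/(3EI) = 15.55/EI.
The prop prevents deflection at E: R_E = δ_0/δ_{EE} = 478.2/15.55 = 30.75 kN.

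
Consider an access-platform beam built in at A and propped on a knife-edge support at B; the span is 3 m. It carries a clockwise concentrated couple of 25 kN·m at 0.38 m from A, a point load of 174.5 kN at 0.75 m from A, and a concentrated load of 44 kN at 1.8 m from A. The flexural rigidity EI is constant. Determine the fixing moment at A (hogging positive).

Remove the prop at B; the released (primary) structure is a cantilever built in at A.
Deflection at B on the released cantilever, summing each load's contribution:
  clockwise couple 25 at a = 0.38: M₀a(2L − a)/(2EI) = 26.7/EI
  point load 174.5 at a = 0.75: Pa²(3L − a)/(6EI) = 135/EI
  point load 44 at a = 1.8: Pa²(3L − a)/(6EI) = 171.1/EI
  δ_0 = 332.7/EI
Flexibility coefficient — unit upward force at B: δ_{BB} = L³/(3EI) = 9/EI.
Compatibility at B: δ_0 − R_B·δ_{BB} = 0, so R_B = 332.7/9 = 36.97 kN.
Moment equilibrium about A: M_A = Σ(load moments about A) − R_B·L = 235.1 − 36.97×3 = 124.2 kN·m.

M_A = 124.2 kN·m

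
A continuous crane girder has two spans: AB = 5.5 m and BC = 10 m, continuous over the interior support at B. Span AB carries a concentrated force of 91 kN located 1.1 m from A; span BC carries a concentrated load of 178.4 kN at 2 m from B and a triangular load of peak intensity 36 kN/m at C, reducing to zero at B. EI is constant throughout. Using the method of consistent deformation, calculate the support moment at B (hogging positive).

Insert a hinge at B; M_B is the redundant, and each span becomes simply supported.
Rotations at B on the released spans (each span's end-slope, ×1/EI):
  span AB: point load 91 at a = 1.1: Pab(L + a)/(6LEI) = 88.09/EI
  span BC: point load 178.4 at a = 2: Pab(L + b)/(6LEI) = 856.3/EI
  span BC: triangular load, peak 36: 7w₀L³/(360EI) = 700/EI
  relative rotation θ_0 = (88.09 + 1556)/EI = 1644/EI
A unit hogging moment at B produces rotation L₁/(3EI) + L₂/(3EI) = 5.167/EI.
Compatibility: M_B·(L₁+L₂)/(3EI) = θ_0, giving M_B = 318.3 kN·m (hogging).

M_B = 318.3 kN·m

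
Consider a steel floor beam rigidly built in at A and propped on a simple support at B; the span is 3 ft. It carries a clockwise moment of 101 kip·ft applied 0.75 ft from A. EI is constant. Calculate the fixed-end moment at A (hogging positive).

M_A = 34.72 kip·ft

Take the reaction at B as the redundant and release it; the primary structure is a cantilever fixed at A.
Deflection at B on the released cantilever, summing each load's contribution:
  clockwise couple 101 at a = 0.75: M₀a(2L − a)/(2EI) = 198.8/EI
Tip deflection under a unit load at B: L³/(3EI) = 9/EI.
The prop prevents deflection at B: R_B = δ_0/δ_{BB} = 198.8/9 = 22.09 kip.
Moment equilibrium about A: M_A = Σ(load moments about A) − R_B·L = 101 − 22.09×3 = 34.72 kip·ft.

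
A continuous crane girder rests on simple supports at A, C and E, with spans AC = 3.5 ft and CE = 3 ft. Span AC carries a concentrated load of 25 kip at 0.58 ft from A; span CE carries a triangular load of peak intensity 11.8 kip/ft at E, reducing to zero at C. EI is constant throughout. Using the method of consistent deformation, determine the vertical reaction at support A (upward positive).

R_A = 18.96 kip

Insert a hinge at C; M_C is the redundant, and each span becomes simply supported.
Discontinuity in slope at C on the released structure — sum the simple-span end rotations:
  span AC: point load 25 at a = 0.58: Pab(L + a)/(6LEI) = 8.226/EI
  span CE: triangular load, peak 11.8: 7w₀L³/(360EI) = 6.195/EI
  relative rotation θ_0 = (8.226 + 6.195)/EI = 14.42/EI
A unit hogging moment at C produces rotation L₁/(3EI) + L₂/(3EI) = 2.167/EI.
Slope continuity at C: θ_0 = M_C·2.167/EI, so M_C = 14.42/2.167 = 6.656 kip·ft (hogging).
Span AC, ΣM about A with M_C applied at C: R_C^{AC}·3.5 = 14.5 + 6.656, so R_C^{AC} = 6.045 kip and R_A = 25 − 6.045 = 18.96 kip.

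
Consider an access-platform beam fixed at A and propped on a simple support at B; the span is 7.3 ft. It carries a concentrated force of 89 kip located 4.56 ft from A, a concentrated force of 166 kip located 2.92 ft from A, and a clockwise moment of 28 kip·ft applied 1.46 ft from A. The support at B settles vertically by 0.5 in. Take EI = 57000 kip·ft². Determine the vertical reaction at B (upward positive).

R_B = 59.53 kip

Choose R_B as the redundant. The primary structure is the cantilever fixed at A.
Downward deflection at the released point B due to the loads:
  point load 89 at a = 4.56: Pa²(3L − a)/(6EI) = 5348/EI
  point load 166 at a = 2.92: Pa²(3L − a)/(6EI) = 4477/EI
  clockwise couple 28 at a = 1.46: M₀a(2L − a)/(2EI) = 268.6/EI
  δ_0 = 10094/EI
Flexibility coefficient — unit upward force at B: δ_{BB} = L³/(3EI) = 129.7/EI.
With EI = 57000 kip·ft²: δ_0 = 0.17709 ft and δ_{BB} = 0.002275 ft/kip.
Compatibility — the beam at B must follow the support down by 0.04167 ft: δ_0 − R_B·δ_{BB} = 0.04167, so R_B = (0.17709 − 0.04167)/0.002275 = 59.53 kip.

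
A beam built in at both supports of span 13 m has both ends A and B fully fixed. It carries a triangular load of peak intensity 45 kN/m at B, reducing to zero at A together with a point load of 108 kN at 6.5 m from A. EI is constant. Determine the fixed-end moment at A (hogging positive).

Release both end moments; the primary structure is a simply-supported span AB with redundants M_A and M_B.
End rotations of the released simple span under the applied load (×1/EI):
  at A: triangular load, peak 45: 7w₀L³/(360EI) = 1922/EI
  at B: triangular load, peak 45: w₀L³/(45EI) = 2197/EI
  at A: point load 108 at a = 6.5: Pab(L + b)/(6LEI) = 1141/EI
  at B: point load 108 at a = 6.5: Pab(L + a)/(6LEI) = 1141/EI
  θ_A0 = 3063/EI,  θ_B0 = 3338/EI
Flexibility coefficients: a unit moment at one end gives L/(3EI) there and L/(6EI) at the far end, so f₁₁ = f₂₂ = 4.333/EI and f₁₂ = f₂₁ = 2.167/EI.
Compatibility — zero rotation at each built-in end:
  4.333 M_A + 2.167 M_B = 3063
  2.167 M_A + 4.333 M_B = 3338
Solving the pair gives M_A = 429 kN·m and M_B = 555.8 kN·m (hogging).

M_A = 429 kN·m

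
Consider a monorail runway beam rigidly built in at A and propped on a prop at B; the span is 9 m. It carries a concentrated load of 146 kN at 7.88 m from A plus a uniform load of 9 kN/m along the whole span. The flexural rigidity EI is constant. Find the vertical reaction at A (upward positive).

Take the reaction at B as the redundant and release it; the primary structure is a cantilever fixed at A.
Deflection at B on the released cantilever, summing each load's contribution:
  point load 146 at a = 7.88: Pa²(3L − a)/(6EI) = 28890/EI
  UDL 9: wL⁴/(8EI) = 7381/EI
  δ_0 = 36271/EI
Flexibility coefficient — unit upward force at B: δ_{BB} = L³/(3EI) = 243/EI.
The prop prevents deflection at B: R_B = δ_0/δ_{BB} = 36271/243 = 149.3 kN.
Vertical equilibrium: R_A = ΣP − R_B = 227 − 149.3 = 77.74 kN.

R_A = 77.74 kN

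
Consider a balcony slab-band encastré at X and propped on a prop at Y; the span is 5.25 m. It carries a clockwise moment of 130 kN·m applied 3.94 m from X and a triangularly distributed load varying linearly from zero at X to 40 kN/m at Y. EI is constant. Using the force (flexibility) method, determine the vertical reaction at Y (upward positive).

R_Y = 92.58 kN

Choose R_Y as the redundant. The primary structure is the cantilever fixed at X.
Downward deflection at the released point Y due to the loads:
  clockwise couple 130 at a = 3.94: M₀a(2L − a)/(2EI) = 1680/EI
  triangular load, peak 40 at the free end: 11w₀L⁴/(120EI) = 2786/EI
  δ_0 = 4466/EI
Tip deflection under a unit load at Y: L³/(3EI) = 48.23/EI.
Compatibility at Y: δ_0 − R_Y·δ_{YY} = 0, so R_Y = 4466/48.23 = 92.58 kN.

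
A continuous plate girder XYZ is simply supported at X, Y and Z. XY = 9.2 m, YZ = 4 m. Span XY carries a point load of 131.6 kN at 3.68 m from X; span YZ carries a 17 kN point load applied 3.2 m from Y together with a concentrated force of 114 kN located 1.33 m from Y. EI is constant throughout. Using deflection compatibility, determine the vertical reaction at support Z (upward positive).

R_Z = 9.177 kN

Insert a hinge at Y; M_Y is the redundant, and each span becomes simply supported.
Rotations at Y on the released spans (each span's end-slope, ×1/EI):
  span XY: point load 131.6 at a = 3.68: Pab(L + a)/(6LEI) = 623.8/EI
  span YZ: point load 17 at a = 3.2: Pab(L + b)/(6LEI) = 8.704/EI
  span YZ: point load 114 at a = 1.33: Pab(L + b)/(6LEI) = 112.5/EI
  relative rotation θ_0 = (623.8 + 121.2)/EI = 745/EI
A unit hogging moment at Y produces rotation L₁/(3EI) + L₂/(3EI) = 4.4/EI.
Compatibility: M_Y·(L₁+L₂)/(3EI) = θ_0, giving M_Y = 169.3 kN·m (hogging).
Span YZ, ΣM about Z: R_Y^{YZ}·4 = 318 + 169.3, so R_Y^{YZ} = 121.8 kN and R_Z = 131 − 121.8 = 9.177 kN.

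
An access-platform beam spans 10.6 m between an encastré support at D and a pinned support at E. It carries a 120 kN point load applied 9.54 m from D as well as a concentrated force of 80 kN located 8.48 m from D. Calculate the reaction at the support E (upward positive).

Release the roller at E. Primary structure: cantilever fixed at D.
Primary-structure tip deflection at E by superposition:
  point load 120 at a = 9.54: Pa²(3L − a)/(6EI) = 40518/EI
  point load 80 at a = 8.48: Pa²(3L − a)/(6EI) = 22359/EI
  δ_0 = 62878/EI
Tip deflection under a unit load at E: L³/(3EI) = 397/EI.
Compatibility at E: δ_0 − R_E·δ_{EE} = 0, so R_E = 62878/397 = 158.4 kN.

R_E = 158.4 kN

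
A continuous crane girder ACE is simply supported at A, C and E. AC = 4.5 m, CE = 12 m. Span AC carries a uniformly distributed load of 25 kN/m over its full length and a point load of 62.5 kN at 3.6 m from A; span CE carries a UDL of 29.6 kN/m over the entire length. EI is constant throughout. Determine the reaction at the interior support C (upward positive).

Insert a hinge at C; M_C is the redundant, and each span becomes simply supported.
End slopes at the hinge C, treating each span as simply supported:
  span AC: UDL 25: wL³/(24EI) = 94.92/EI
  span AC: point load 62.5 at a = 3.6: Pab(L + a)/(6LEI) = 60.75/EI
  span CE: UDL 29.6: wL³/(24EI) = 2131/EI
  relative rotation θ_0 = (155.7 + 2131)/EI = 2287/EI
A unit hogging moment at C produces rotation L₁/(3EI) + L₂/(3EI) = 5.5/EI.
Slope continuity at C: θ_0 = M_C·5.5/EI, so M_C = 2287/5.5 = 415.8 kN·m (hogging).
Span AC, ΣM about A with M_C applied at C: R_C^{AC}·4.5 = 478.1 + 415.8, so R_C^{AC} = 198.6 kN and R_A = 175 − 198.6 = -23.65 kN.
Span CE, ΣM about E: R_C^{CE}·12 = 2131 + 415.8, so R_C^{CE} = 212.2 kN and R_E = 355.2 − 212.2 = 143 kN.
R_C = 198.6 + 212.2 = 410.9 kN.

R_C = 410.9 kN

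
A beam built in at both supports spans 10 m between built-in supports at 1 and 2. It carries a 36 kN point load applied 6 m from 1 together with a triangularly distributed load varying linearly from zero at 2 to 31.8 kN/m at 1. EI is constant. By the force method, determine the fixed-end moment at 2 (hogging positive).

M_2 = 157.8 kN·m

Take the two fixed-end moments M_1, M_2 as redundants; the released structure is the simple span 12.
End rotations of the released simple span under the applied load (×1/EI):
  at 1: point load 36 at a = 6: Pab(L + b)/(6LEI) = 201.6/EI
  at 2: point load 36 at a = 6: Pab(L + a)/(6LEI) = 230.4/EI
  at 1: triangular load, peak 31.8: w₀L³/(45EI) = 706.7/EI
  at 2: triangular load, peak 31.8: 7w₀L³/(360EI) = 618.3/EI
  θ_10 = 908.3/EI,  θ_20 = 848.7/EI
Flexibility coefficients: a unit moment at one end gives L/(3EI) there and L/(6EI) at the far end, so f₁₁ = f₂₂ = 3.333/EI and f₁₂ = f₂₁ = 1.667/EI.
Compatibility — zero rotation at each built-in end:
  3.333 M_1 + 1.667 M_2 = 908.3
  1.667 M_1 + 3.333 M_2 = 848.7
Solving the pair gives M_1 = 193.6 kN·m and M_2 = 157.8 kN·m (hogging).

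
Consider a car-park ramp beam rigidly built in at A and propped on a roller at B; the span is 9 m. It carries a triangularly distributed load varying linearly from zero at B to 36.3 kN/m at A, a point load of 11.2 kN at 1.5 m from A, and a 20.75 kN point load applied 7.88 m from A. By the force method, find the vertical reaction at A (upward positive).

Remove the prop at B; the released (primary) structure is a cantilever built in at A.
Downward deflection at the released point B due to the loads:
  triangular load, peak 36.3 at the fixed end: w₀L⁴/(30EI) = 7939/EI
  point load 11.2 at a = 1.5: Pa²(3L − a)/(6EI) = 107.1/EI
  point load 20.75 at a = 7.88: Pa²(3L − a)/(6EI) = 4106/EI
  δ_0 = 12152/EI
Tip deflection under a unit load at B: L³/(3EI) = 243/EI.
The prop prevents deflection at B: R_B = δ_0/δ_{BB} = 12152/243 = 50.01 kN.
Vertical equilibrium: R_A = ΣP − R_B = 195.3 − 50.01 = 145.3 kN.

R_A = 145.3 kN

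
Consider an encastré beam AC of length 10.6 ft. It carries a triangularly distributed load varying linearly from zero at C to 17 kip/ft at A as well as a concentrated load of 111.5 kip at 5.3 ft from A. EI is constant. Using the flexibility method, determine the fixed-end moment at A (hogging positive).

M_A = 243.2 kip·ft

Take the two fixed-end moments M_A, M_C as redundants; the released structure is the simple span AC.
End rotations of the released simple span under the applied load (×1/EI):
  at A: triangular load, peak 17: w₀L³/(45EI) = 449.9/EI
  at C: triangular load, peak 17: 7w₀L³/(360EI) = 393.7/EI
  at A: point load 111.5 at a = 5.3: Pab(L + b)/(6LEI) = 783/EI
  at C: point load 111.5 at a = 5.3: Pab(L + a)/(6LEI) = 783/EI
  θ_A0 = 1233/EI,  θ_C0 = 1177/EI
Flexibility coefficients: a unit moment at one end gives L/(3EI) there and L/(6EI) at the far end, so f₁₁ = f₂₂ = 3.533/EI and f₁₂ = f₂₁ = 1.767/EI.
Compatibility — zero rotation at each built-in end:
  3.533 M_A + 1.767 M_C = 1233
  1.767 M_A + 3.533 M_C = 1177
Solving the pair gives M_A = 243.2 kip·ft and M_C = 211.4 kip·ft (hogging).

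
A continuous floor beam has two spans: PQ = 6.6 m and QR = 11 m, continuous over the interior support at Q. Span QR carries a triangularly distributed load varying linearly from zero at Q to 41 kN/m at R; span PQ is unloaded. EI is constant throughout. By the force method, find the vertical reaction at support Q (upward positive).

R_Q = 119 kN

Take M_Q as the redundant. Released structure: two simple spans PQ and QR with a hinge at Q.
End slopes at the hinge Q, treating each span as simply supported:
  span QR: triangular load, peak 41: 7w₀L³/(360EI) = 1061/EI
  relative rotation θ_0 = (0 + 1061)/EI = 1061/EI
A unit hogging moment at Q produces rotation L₁/(3EI) + L₂/(3EI) = 5.867/EI.
Slope continuity at Q: θ_0 = M_Q·5.867/EI, so M_Q = 1061/5.867 = 180.9 kN·m (hogging).
Span PQ, ΣM about P with M_Q applied at Q: R_Q^{PQ}·6.6 = 0 + 180.9, so R_Q^{PQ} = 27.4 kN and R_P = 0 − 27.4 = -27.4 kN.
Span QR, ΣM about R: R_Q^{QR}·11 = 826.8 + 180.9, so R_Q^{QR} = 91.61 kN and R_R = 225.5 − 91.61 = 133.9 kN.
R_Q = 27.4 + 91.61 = 119 kN.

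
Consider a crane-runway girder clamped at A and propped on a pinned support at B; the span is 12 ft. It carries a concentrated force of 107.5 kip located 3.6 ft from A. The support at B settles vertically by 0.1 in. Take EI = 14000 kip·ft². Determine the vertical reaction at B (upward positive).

R_B = 12.86 kip

Choose R_B as the redundant. The primary structure is the cantilever fixed at A.
Downward deflection at the released point B due to the loads:
  point load 107.5 at a = 3.6: Pa²(3L − a)/(6EI) = 7523/EI
Flexibility coefficient — unit upward force at B: δ_{BB} = L³/(3EI) = 576/EI.
With EI = 14000 kip·ft²: δ_0 = 0.53738 ft and δ_{BB} = 0.041143 ft/kip.
Compatibility — the beam at B must follow the support down by 0.008333 ft: δ_0 − R_B·δ_{BB} = 0.008333, so R_B = (0.53738 − 0.008333)/0.041143 = 12.86 kip.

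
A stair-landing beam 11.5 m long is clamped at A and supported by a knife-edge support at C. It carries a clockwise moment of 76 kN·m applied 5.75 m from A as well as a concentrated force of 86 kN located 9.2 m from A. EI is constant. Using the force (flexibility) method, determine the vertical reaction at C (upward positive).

R_C = 67.98 kN

Take the reaction at C as the redundant and release it; the primary structure is a cantilever fixed at A.
Downward deflection at the released point C due to the loads:
  clockwise couple 76 at a = 5.75: M₀a(2L − a)/(2EI) = 3769/EI
  point load 86 at a = 9.2: Pa²(3L − a)/(6EI) = 30693/EI
  δ_0 = 34462/EI
Flexibility coefficient — unit upward force at C: δ_{CC} = L³/(3EI) = 507/EI.
Compatibility at C: δ_0 − R_C·δ_{CC} = 0, so R_C = 34462/507 = 67.98 kN.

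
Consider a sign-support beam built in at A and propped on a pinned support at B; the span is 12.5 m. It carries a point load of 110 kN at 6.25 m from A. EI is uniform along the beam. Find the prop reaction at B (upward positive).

R_B = 34.38 kN

Remove the prop at B; the released (primary) structure is a cantilever built in at A.
Downward deflection at the released point B due to the loads:
  point load 110 at a = 6.25: Pa²(3L − a)/(6EI) = 22380/EI
Flexibility coefficient — unit upward force at B: δ_{BB} = L³/(3EI) = 651/EI.
Compatibility at B: δ_0 − R_B·δ_{BB} = 0, so R_B = 22380/651 = 34.38 kN.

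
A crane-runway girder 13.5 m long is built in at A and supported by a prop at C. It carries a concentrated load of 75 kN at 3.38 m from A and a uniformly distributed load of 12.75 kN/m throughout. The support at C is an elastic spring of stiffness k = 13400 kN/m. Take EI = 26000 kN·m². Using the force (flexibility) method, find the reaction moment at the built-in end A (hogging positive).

Choose R_C as the redundant. The primary structure is the cantilever fixed at A.
Free-end deflection of the primary structure under the applied loading (downward +):
  point load 75 at a = 3.38: Pa²(3L − a)/(6EI) = 5301/EI
  UDL 12.75: wL⁴/(8EI) = 52937/EI
  δ_0 = 58237/EI
Flexibility coefficient — unit upward force at C: δ_{CC} = L³/(3EI) = 820.1/EI.
With EI = 26000 kN·m²: δ_0 = 2.2399 m and δ_{CC} = 0.031543 m/kN.
Compatibility — the spring shortens by R_C/k under the reaction it provides: δ_0 − R_C·δ_{CC} = R_C/k. With 1/k = 0.000075 m/kN, R_C = δ_0 / (δ_{CC} + 1/k) = 2.2399 / (0.031543 + 0.000075) = 70.84 kN.
Moment equilibrium about A: M_A = Σ(load moments about A) − R_C·L = 1415 − 70.84×13.5 = 459 kN·m.

M_A = 459 kN·m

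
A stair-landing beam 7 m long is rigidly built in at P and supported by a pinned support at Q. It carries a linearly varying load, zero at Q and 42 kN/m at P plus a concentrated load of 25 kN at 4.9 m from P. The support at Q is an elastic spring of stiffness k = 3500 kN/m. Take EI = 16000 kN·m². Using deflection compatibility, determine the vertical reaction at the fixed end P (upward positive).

Choose R_Q as the redundant. The primary structure is the cantilever fixed at P.
Free-end deflection of the primary structure under the applied loading (downward +):
  triangular load, peak 42 at the fixed end: w₀L⁴/(30EI) = 3361/EI
  point load 25 at a = 4.9: Pa²(3L − a)/(6EI) = 1611/EI
  δ_0 = 4972/EI
Tip deflection under a unit load at Q: L³/(3EI) = 114.3/EI.
With EI = 16000 kN·m²: δ_0 = 0.31075 m and δ_{QQ} = 0.007146 m/kN.
Compatibility — the spring shortens by R_Q/k under the reaction it provides: δ_0 − R_Q·δ_{QQ} = R_Q/k. With 1/k = 0.000286 m/kN, R_Q = δ_0 / (δ_{QQ} + 1/k) = 0.31075 / (0.007146 + 0.000286) = 41.82 kN.
Vertical equilibrium: R_P = ΣP − R_Q = 172 − 41.82 = 130.2 kN.

R_P = 130.2 kN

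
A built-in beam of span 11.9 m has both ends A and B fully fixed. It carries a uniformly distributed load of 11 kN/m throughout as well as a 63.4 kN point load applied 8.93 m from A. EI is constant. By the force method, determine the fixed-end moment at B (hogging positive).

M_B = 235.8 kN·m

Take the two fixed-end moments M_A, M_B as redundants; the released structure is the simple span AB.
Simple-span end rotations at A and B under the given loads:
  at A: UDL 11: wL³/(24EI) = 772.4/EI
  at B: UDL 11: wL³/(24EI) = 772.4/EI
  at A: point load 63.4 at a = 8.93: Pab(L + b)/(6LEI) = 350.2/EI
  at B: point load 63.4 at a = 8.93: Pab(L + a)/(6LEI) = 490.6/EI
  θ_A0 = 1123/EI,  θ_B0 = 1263/EI
Flexibility coefficients: a unit moment at one end gives L/(3EI) there and L/(6EI) at the far end, so f₁₁ = f₂₂ = 3.967/EI and f₁₂ = f₂₁ = 1.983/EI.
Compatibility — zero rotation at each built-in end:
  3.967 M_A + 1.983 M_B = 1123
  1.983 M_A + 3.967 M_B = 1263
Solving the pair gives M_A = 165.1 kN·m and M_B = 235.8 kN·m (hogging).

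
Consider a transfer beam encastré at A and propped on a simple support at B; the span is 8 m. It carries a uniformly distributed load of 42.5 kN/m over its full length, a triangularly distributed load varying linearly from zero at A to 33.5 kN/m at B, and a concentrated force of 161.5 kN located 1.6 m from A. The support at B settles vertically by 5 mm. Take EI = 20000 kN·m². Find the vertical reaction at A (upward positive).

Remove the prop at B; the released (primary) structure is a cantilever built in at A.
Downward deflection at the released point B due to the loads:
  UDL 42.5: wL⁴/(8EI) = 21760/EI
  triangular load, peak 33.5 at the free end: 11w₀L⁴/(120EI) = 12578/EI
  point load 161.5 at a = 1.6: Pa²(3L − a)/(6EI) = 1544/EI
  δ_0 = 35882/EI
Flexibility coefficient — unit upward force at B: δ_{BB} = L³/(3EI) = 170.7/EI.
With EI = 20000 kN·m²: δ_0 = 1.7941 m and δ_{BB} = 0.008533 m/kN.
Compatibility — the beam at B must follow the support down by 0.005 m: δ_0 − R_B·δ_{BB} = 0.005, so R_B = (1.7941 − 0.005)/0.008533 = 209.7 kN.
Vertical equilibrium: R_A = ΣP − R_B = 635.5 − 209.7 = 425.8 kN.

R_A = 425.8 kN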